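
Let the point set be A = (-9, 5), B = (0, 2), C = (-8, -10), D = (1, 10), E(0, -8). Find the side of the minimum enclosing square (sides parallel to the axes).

20

The bounding box has width 10 and height 20.
An axis-aligned square enclosing the set must have side ≥ max(width, height).
So the minimum side is max(10, 20) = 20.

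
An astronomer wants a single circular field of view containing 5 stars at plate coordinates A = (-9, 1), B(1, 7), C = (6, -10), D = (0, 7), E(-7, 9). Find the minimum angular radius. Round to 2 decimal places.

A smallest enclosing disk is always determined by at most three of the input points on its boundary.
The farthest pair is C–E with squared distance 530. The circle on this segment as diameter has centre (-0.5, -0.5) and r² = 530/4 = 132.5.
Check A: distance² to centre = 74.5 ≤ 132.5, so it lies inside.
All remaining points lie in this disk, and no smaller disk contains both endpoints, so this is the minimum enclosing circle.
r = √(132.5) ≈ 11.51.

11.51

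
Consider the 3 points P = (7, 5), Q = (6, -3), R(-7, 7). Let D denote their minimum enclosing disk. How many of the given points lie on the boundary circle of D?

2

Side lengths²: PQ² = 65, PR² = 200, QR² = 269.
Since QR² = 269 ≥ 200 + 65 = 265, the angle opposite QR is not acute, so the smallest enclosing circle has QR as diameter.
Centre = midpoint of QR = (-0.5, 2), r² = 269/4 = 67.25.
The points at distance exactly r from the centre are Q, R — 2 points.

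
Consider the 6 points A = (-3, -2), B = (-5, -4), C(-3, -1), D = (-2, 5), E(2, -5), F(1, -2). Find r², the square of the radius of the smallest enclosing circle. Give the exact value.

3625/121

The minimum enclosing circle is determined by three boundary points: B, D, E.
Their circumcentre is (-10/11, -4/11) with r² = 3625/121.
The farthest remaining point A is at distance² 853/121 ≤ 3625/121.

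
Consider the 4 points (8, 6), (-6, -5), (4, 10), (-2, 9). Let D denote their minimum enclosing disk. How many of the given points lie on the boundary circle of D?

3

The minimum enclosing circle of a finite set is fixed by two of the points (as a diameter) or three (as a circumcircle).
The minimum enclosing circle is determined by three boundary points: (8, 6), (-6, -5), (4, 10).
Their circumcentre is (-0.1, 1.9) with r² = 82.42.
The farthest remaining point (-2, 9) is at distance² 54.02 ≤ 82.42.
The points at distance exactly r from the centre are (8, 6), (-6, -5), (4, 10) — 3 points.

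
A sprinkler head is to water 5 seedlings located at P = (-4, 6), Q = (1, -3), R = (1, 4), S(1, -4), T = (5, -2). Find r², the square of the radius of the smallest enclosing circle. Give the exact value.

36.25

The minimum enclosing circle of a finite set is fixed by two of the points (as a diameter) or three (as a circumcircle).
The farthest pair is P–T with squared distance 145. The circle on this segment as diameter has centre (0.5, 2) and r² = 145/4 = 36.25.
Check Q: distance² to centre = 25.25 ≤ 36.25, so it lies inside.
All remaining points lie in this disk, and no smaller disk contains both endpoints, so this is the minimum enclosing circle.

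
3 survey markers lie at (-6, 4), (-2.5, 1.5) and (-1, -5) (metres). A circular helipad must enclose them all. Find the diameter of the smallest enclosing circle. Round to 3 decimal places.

10.296

Call the three points A, B, C in the order given.
Side lengths²: AB² = 18.5, AC² = 106, BC² = 44.5.
Since AC² = 106 ≥ 44.5 + 18.5 = 63, the angle opposite AC is not acute, so the smallest enclosing circle has AC as diameter.
Centre = midpoint of AC = (-3.5, -0.5), r² = 106/4 = 26.5.
Diameter = 2r = 2√(26.5) ≈ 10.296.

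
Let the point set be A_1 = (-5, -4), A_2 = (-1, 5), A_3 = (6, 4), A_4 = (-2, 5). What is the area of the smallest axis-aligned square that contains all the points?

121

The bounding box has width 11 and height 9.
An axis-aligned square enclosing the set must have side ≥ max(width, height).
So the minimum side is max(11, 9) = 11.
Area = 11² = 121.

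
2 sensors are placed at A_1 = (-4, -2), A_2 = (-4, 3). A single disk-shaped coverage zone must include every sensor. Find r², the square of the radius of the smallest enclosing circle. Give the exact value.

The smallest circle enclosing two points has them as diameter endpoints.
Centre = midpoint = (-4, 0.5); r² = |A_1A_2|²/4 = 25/4 = 6.25.

6.25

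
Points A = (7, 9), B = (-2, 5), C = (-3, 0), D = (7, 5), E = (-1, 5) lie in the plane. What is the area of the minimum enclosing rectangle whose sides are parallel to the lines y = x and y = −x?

In coordinates u = x + y, v = x − y the rectangle is axis-aligned; the map (x,y)→(u,v) scales areas by 2.
u-values: 16, 3, -3, 12, 4; range = 16 − (-3) = 19.
v-values: -2, -7, -3, 2, -6; range = 2 − (-7) = 9.
Area = (19 × 9) / 2 = 85.5.

85.5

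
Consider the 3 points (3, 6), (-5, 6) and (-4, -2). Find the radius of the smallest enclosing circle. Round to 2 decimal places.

5.36

Call the three points A, B, C in the order given.
Side lengths²: AB² = 64, AC² = 113, BC² = 65.
Since AC² = 113 < 65 + 64 = 129, the triangle is acute, so the smallest enclosing circle is the circumcircle.
Circumcentre = (-1, 2.4375), r² = 28.69140625.
r = √(28.69140625) ≈ 5.36.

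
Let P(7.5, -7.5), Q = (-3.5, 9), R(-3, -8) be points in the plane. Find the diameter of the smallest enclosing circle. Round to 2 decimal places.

19.83

Side lengths²: PQ² = 393.25, PR² = 110.5, QR² = 289.25.
Since PQ² = 393.25 < 289.25 + 110.5 = 399.75, the triangle is acute, so the smallest enclosing circle is the circumcircle.
Circumcentre = (1.85, 0.65), r² = 98.345.
Diameter = 2r = 2√(98.345) ≈ 19.83.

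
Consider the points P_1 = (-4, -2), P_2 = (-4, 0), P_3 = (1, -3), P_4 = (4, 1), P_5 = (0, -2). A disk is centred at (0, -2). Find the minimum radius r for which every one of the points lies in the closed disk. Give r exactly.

5

The required radius is the distance from (0, -2) to the farthest point.
Squared distances: 16, 20, 2, 25, 0.
Maximum is 25, attained at P_4.
r = √25 = 5.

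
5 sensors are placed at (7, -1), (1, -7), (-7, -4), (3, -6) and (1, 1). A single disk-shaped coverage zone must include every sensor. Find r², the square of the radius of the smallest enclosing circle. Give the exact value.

By Welzl's lemma the MEC is supported by two points (diametrically opposite) or three points (on a circumcircle).
The farthest pair is (7, -1)–(-7, -4) with squared distance 205. The circle on this segment as diameter has centre (0, -2.5) and r² = 205/4 = 51.25.
Check (1, -7): distance² to centre = 21.25 ≤ 51.25, so it lies inside.
All remaining points lie in this disk, and no smaller disk contains both endpoints, so this is the minimum enclosing circle.

51.25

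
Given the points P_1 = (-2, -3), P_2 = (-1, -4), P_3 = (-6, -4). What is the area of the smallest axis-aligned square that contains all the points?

The bounding box has width 5 and height 1.
An axis-aligned square enclosing the set must have side ≥ max(width, height).
So the minimum side is max(5, 1) = 5.
Area = 5² = 25.

25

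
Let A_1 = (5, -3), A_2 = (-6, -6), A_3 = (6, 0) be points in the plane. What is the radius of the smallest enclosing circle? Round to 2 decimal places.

6.71

Side lengths²: A_1A_2² = 130, A_1A_3² = 10, A_2A_3² = 180.
Since A_2A_3² = 180 ≥ 130 + 10 = 140, the angle opposite A_2A_3 is not acute, so the smallest enclosing circle has A_2A_3 as diameter.
Centre = midpoint of A_2A_3 = (0, -3), r² = 180/4 = 45.
r = √45 ≈ 6.71.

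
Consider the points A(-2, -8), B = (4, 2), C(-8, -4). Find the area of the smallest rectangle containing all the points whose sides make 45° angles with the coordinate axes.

In coordinates u = x + y, v = x − y the rectangle is axis-aligned; the map (x,y)→(u,v) scales areas by 2.
u-values: -10, 6, -12; range = 6 − (-12) = 18.
v-values: 6, 2, -4; range = 6 − (-4) = 10.
Area = (18 × 10) / 2 = 90.

90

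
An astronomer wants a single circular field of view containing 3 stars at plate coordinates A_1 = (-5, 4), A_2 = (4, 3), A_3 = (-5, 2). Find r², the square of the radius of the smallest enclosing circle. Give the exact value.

1681/81

Side lengths²: A_1A_2² = 82, A_1A_3² = 4, A_2A_3² = 82.
Since A_2A_3² = 82 < 82 + 4 = 86, the triangle is acute, so the smallest enclosing circle is the circumcircle.
Circumcentre = (-5/9, 3), r² = 1681/81.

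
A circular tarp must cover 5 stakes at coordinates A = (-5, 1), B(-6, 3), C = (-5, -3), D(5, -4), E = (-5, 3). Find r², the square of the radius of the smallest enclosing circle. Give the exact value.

By Welzl's lemma the MEC is supported by two points (diametrically opposite) or three points (on a circumcircle).
The farthest pair is B–D with squared distance 170. The circle on this segment as diameter has centre (-0.5, -0.5) and r² = 170/4 = 42.5.
Check A: distance² to centre = 22.5 ≤ 42.5, so it lies inside.
All remaining points lie in this disk, and no smaller disk contains both endpoints, so this is the minimum enclosing circle.

42.5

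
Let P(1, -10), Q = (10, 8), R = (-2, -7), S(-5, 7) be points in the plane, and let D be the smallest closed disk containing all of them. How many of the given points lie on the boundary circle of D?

A smallest enclosing disk is always determined by at most three of the input points on its boundary.
The minimum enclosing circle is determined by three boundary points: P, Q, S.
Their circumcentre is (173/58, 15/58) with r² = 183625/1682.
The farthest remaining point R is at distance² 130381/1682 ≤ 183625/1682.
The points at distance exactly r from the centre are P, Q, S — 3 points.

3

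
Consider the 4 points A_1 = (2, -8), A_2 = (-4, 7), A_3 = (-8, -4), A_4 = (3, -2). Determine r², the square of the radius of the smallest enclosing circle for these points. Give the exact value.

65.25

The farthest pair is A_1–A_2 with squared distance 261. The circle on this segment as diameter has centre (-1, -0.5) and r² = 261/4 = 65.25.
Check A_3: distance² to centre = 61.25 ≤ 65.25, so it lies inside.
All remaining points lie in this disk, and no smaller disk contains both endpoints, so this is the minimum enclosing circle.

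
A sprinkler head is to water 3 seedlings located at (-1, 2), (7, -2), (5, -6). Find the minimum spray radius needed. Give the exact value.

Call the three points A, B, C in the order given.
Side lengths²: AB² = 80, AC² = 100, BC² = 20.
Since AC² = 100 ≥ 80 + 20 = 100, the angle opposite AC is not acute, so the smallest enclosing circle has AC as diameter.
Centre = midpoint of AC = (2, -2), r² = 100/4 = 25.
r = √25 = 5.

5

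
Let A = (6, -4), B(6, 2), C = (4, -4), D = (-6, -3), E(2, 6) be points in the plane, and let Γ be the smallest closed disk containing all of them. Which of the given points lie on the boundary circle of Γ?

A smallest enclosing disk is always determined by at most three of the input points on its boundary.
The minimum enclosing circle is determined by three boundary points: A, D, E.
Their circumcentre is (0.25, -0.5) with r² = 45.3125.
The farthest remaining point B is at distance² 39.3125 ≤ 45.3125.
The points at distance exactly r from the centre are A, D, E — 3 points.

A, D, E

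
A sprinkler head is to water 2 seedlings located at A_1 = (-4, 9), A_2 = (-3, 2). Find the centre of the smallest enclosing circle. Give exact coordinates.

(-3.5, 5.5)

The smallest circle enclosing two points has them as diameter endpoints.
Centre = midpoint = (-3.5, 5.5); r² = |A_1A_2|²/4 = 50/4 = 12.5.
Centre = (-3.5, 5.5).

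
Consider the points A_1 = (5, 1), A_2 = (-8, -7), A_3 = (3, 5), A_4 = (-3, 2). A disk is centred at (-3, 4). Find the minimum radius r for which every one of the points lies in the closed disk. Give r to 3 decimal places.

The required radius is the distance from (-3, 4) to the farthest point.
Squared distances: 73, 146, 37, 4.
Maximum is 146, attained at A_2.
r = √146 ≈ 12.083.

12.083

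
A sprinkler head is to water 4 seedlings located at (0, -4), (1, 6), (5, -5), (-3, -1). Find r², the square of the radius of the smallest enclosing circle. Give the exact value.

44525/1296

A smallest enclosing disk is always determined by at most three of the input points on its boundary.
The minimum enclosing circle is determined by three boundary points: (1, 6), (5, -5), (-3, -1).
Their circumcentre is (97/36, 7/18) with r² = 44525/1296.
The farthest remaining point (0, -4) is at distance² 34373/1296 ≤ 44525/1296.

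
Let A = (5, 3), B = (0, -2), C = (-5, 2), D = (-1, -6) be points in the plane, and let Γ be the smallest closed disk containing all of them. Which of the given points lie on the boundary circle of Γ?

A smallest enclosing disk is always determined by at most three of the input points on its boundary.
The minimum enclosing circle is determined by three boundary points: A, C, D.
Their circumcentre is (2/7, -5/14) with r² = 6565/196.
The farthest remaining point B is at distance² 545/196 ≤ 6565/196.
The points at distance exactly r from the centre are A, C, D — 3 points.

A, C, D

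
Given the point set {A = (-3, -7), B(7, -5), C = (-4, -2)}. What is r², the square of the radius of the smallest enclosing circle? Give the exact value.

Side lengths²: AB² = 104, AC² = 26, BC² = 130.
Since BC² = 130 ≥ 104 + 26 = 130, the angle opposite BC is not acute, so the smallest enclosing circle has BC as diameter.
Centre = midpoint of BC = (1.5, -3.5), r² = 130/4 = 32.5.

32.5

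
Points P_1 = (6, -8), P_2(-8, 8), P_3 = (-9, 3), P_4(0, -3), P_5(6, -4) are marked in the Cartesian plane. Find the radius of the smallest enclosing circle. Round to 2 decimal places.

The minimum enclosing circle of a finite set is fixed by two of the points (as a diameter) or three (as a circumcircle).
The farthest pair is P_1–P_2 with squared distance 452. The circle on this segment as diameter has centre (-1, 0) and r² = 452/4 = 113.
Check P_3: distance² to centre = 73 ≤ 113, so it lies inside.
All remaining points lie in this disk, and no smaller disk contains both endpoints, so this is the minimum enclosing circle.
r = √113 ≈ 10.63.

10.63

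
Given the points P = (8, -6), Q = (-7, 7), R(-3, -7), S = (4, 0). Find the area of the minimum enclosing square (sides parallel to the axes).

225

The bounding box has width 15 and height 14.
An axis-aligned square enclosing the set must have side ≥ max(width, height).
So the minimum side is max(15, 14) = 15.
Area = 15² = 225.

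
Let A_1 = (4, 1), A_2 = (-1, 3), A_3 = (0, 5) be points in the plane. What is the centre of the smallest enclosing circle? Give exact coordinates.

Side lengths²: A_1A_2² = 29, A_1A_3² = 32, A_2A_3² = 5.
Since A_1A_3² = 32 < 29 + 5 = 34, the triangle is acute, so the smallest enclosing circle is the circumcircle.
Circumcentre = (11/6, 17/6), r² = 145/18.
Centre = (11/6, 17/6).

(11/6, 17/6)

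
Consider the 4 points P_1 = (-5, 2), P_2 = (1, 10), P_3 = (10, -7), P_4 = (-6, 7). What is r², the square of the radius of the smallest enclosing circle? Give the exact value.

113

A smallest enclosing disk is always determined by at most three of the input points on its boundary.
The farthest pair is P_3–P_4 with squared distance 452. The circle on this segment as diameter has centre (2, 0) and r² = 452/4 = 113.
Check P_1: distance² to centre = 53 ≤ 113, so it lies inside.
All remaining points lie in this disk, and no smaller disk contains both endpoints, so this is the minimum enclosing circle.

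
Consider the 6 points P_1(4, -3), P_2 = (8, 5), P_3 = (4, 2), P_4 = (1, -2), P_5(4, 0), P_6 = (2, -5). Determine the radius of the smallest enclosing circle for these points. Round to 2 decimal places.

5.83

By Welzl's lemma the MEC is supported by two points (diametrically opposite) or three points (on a circumcircle).
The farthest pair is P_2–P_6 with squared distance 136. The circle on this segment as diameter has centre (5, 0) and r² = 136/4 = 34.
Check P_1: distance² to centre = 10 ≤ 34, so it lies inside.
All remaining points lie in this disk, and no smaller disk contains both endpoints, so this is the minimum enclosing circle.
r = √34 ≈ 5.83.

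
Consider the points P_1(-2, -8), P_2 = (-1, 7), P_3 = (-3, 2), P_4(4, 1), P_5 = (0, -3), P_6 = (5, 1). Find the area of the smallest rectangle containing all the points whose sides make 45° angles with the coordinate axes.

In coordinates u = x + y, v = x − y the rectangle is axis-aligned; the map (x,y)→(u,v) scales areas by 2.
u-values: -10, 6, -1, 5, -3, 6; range = 6 − (-10) = 16.
v-values: 6, -8, -5, 3, 3, 4; range = 6 − (-8) = 14.
Area = (16 × 14) / 2 = 112.

112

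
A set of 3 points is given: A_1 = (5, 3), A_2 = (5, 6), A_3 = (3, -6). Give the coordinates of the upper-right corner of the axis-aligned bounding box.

(5, 6)

x-range [3, 5], y-range [-6, 6].
The upper-right corner is (5, 6).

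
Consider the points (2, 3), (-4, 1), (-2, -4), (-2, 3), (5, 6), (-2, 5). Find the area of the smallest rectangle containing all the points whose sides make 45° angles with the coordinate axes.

In coordinates u = x + y, v = x − y the rectangle is axis-aligned; the map (x,y)→(u,v) scales areas by 2.
u-values: 5, -3, -6, 1, 11, 3; range = 11 − (-6) = 17.
v-values: -1, -5, 2, -5, -1, -7; range = 2 − (-7) = 9.
Area = (17 × 9) / 2 = 76.5.

76.5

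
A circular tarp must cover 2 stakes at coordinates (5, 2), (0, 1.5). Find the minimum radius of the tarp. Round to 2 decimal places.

2.51

The smallest circle enclosing two points has them as diameter endpoints.
Centre = midpoint = (2.5, 1.75); r² = |(5, 2)−(0, 1.5)|²/4 = 25.25/4 = 6.3125.
r = √(6.3125) ≈ 2.51.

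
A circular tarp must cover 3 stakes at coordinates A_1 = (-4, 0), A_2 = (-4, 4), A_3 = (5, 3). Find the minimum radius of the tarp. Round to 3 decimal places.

Side lengths²: A_1A_2² = 16, A_1A_3² = 90, A_2A_3² = 82.
Since A_1A_3² = 90 < 82 + 16 = 98, the triangle is acute, so the smallest enclosing circle is the circumcircle.
Circumcentre = (1/3, 2), r² = 205/9.
r = √(205/9) ≈ 4.773.

4.773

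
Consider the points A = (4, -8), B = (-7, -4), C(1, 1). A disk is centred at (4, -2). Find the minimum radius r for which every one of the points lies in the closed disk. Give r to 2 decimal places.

The required radius is the distance from (4, -2) to the farthest point.
Squared distances: 36, 125, 18.
Maximum is 125, attained at B.
r = √125 ≈ 11.18.

11.18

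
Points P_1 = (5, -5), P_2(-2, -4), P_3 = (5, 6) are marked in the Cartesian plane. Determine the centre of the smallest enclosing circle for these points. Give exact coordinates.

(31/14, 0.5)

Side lengths²: P_1P_2² = 50, P_1P_3² = 121, P_2P_3² = 149.
Since P_2P_3² = 149 < 121 + 50 = 171, the triangle is acute, so the smallest enclosing circle is the circumcircle.
Circumcentre = (31/14, 0.5), r² = 3725/98.
Centre = (31/14, 0.5).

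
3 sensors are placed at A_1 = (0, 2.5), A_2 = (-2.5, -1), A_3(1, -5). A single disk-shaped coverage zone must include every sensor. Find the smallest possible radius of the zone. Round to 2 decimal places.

Side lengths²: A_1A_2² = 18.5, A_1A_3² = 57.25, A_2A_3² = 28.25.
Since A_1A_3² = 57.25 ≥ 28.25 + 18.5 = 46.75, the angle opposite A_1A_3 is not acute, so the smallest enclosing circle has A_1A_3 as diameter.
Centre = midpoint of A_1A_3 = (0.5, -1.25), r² = 57.25/4 = 14.3125.
r = √(14.3125) ≈ 3.78.

3.78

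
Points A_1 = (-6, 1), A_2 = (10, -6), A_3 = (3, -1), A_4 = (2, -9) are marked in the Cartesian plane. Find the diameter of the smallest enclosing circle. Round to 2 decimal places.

17.46

The minimum enclosing circle of a finite set is fixed by two of the points (as a diameter) or three (as a circumcircle).
The farthest pair is A_1–A_2 with squared distance 305. The circle on this segment as diameter has centre (2, -2.5) and r² = 305/4 = 76.25.
Check A_3: distance² to centre = 3.25 ≤ 76.25, so it lies inside.
All remaining points lie in this disk, and no smaller disk contains both endpoints, so this is the minimum enclosing circle.
Diameter = 2r = 2√(76.25) ≈ 17.46.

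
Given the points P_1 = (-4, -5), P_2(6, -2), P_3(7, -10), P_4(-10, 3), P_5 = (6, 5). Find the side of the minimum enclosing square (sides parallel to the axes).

The bounding box has width 17 and height 15.
An axis-aligned square enclosing the set must have side ≥ max(width, height).
So the minimum side is max(17, 15) = 17.

17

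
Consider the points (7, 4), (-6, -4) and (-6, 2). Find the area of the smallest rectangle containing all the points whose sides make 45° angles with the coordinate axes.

115.5

In coordinates u = x + y, v = x − y the rectangle is axis-aligned; the map (x,y)→(u,v) scales areas by 2.
u-values: 11, -10, -4; range = 11 − (-10) = 21.
v-values: 3, -2, -8; range = 3 − (-8) = 11.
Area = (21 × 11) / 2 = 115.5.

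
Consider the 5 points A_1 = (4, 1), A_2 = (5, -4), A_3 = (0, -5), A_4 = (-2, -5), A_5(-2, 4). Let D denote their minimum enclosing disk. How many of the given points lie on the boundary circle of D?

3

The minimum enclosing circle is determined by three boundary points: A_2, A_4, A_5.
Their circumcentre is (13/14, -0.5) with r² = 2825/98.
The farthest remaining point A_3 is at distance² 2069/98 ≤ 2825/98.
The points at distance exactly r from the centre are A_2, A_4, A_5 — 3 points.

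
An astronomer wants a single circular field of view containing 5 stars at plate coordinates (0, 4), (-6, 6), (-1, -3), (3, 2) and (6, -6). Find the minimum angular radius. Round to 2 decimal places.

The farthest pair is (-6, 6)–(6, -6) with squared distance 288. The circle on this segment as diameter has centre (0, 0) and r² = 288/4 = 72.
Check (0, 4): distance² to centre = 16 ≤ 72, so it lies inside.
All remaining points lie in this disk, and no smaller disk contains both endpoints, so this is the minimum enclosing circle.
r = √72 ≈ 8.49.

8.49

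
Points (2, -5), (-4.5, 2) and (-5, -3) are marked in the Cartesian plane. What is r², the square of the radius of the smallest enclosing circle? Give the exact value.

22.8125

Call the three points A, B, C in the order given.
Side lengths²: AB² = 91.25, AC² = 53, BC² = 25.25.
Since AB² = 91.25 ≥ 53 + 25.25 = 78.25, the angle opposite AB is not acute, so the smallest enclosing circle has AB as diameter.
Centre = midpoint of AB = (-1.25, -1.5), r² = 91.25/4 = 22.8125.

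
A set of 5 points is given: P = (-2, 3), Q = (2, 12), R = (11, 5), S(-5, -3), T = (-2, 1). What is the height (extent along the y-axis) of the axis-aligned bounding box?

max y = 12, min y = -3, so height = 15.

15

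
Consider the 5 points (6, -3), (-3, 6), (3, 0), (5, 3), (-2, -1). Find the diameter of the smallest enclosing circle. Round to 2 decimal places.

The minimum enclosing circle of a finite set is fixed by two of the points (as a diameter) or three (as a circumcircle).
The farthest pair is (6, -3)–(-3, 6) with squared distance 162. The circle on this segment as diameter has centre (1.5, 1.5) and r² = 162/4 = 40.5.
Check (3, 0): distance² to centre = 4.5 ≤ 40.5, so it lies inside.
All remaining points lie in this disk, and no smaller disk contains both endpoints, so this is the minimum enclosing circle.
Diameter = 2r = 2√(40.5) ≈ 12.73.

12.73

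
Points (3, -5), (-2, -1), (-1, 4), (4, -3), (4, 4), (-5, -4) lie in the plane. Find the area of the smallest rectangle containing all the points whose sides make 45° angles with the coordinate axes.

110.5

In coordinates u = x + y, v = x − y the rectangle is axis-aligned; the map (x,y)→(u,v) scales areas by 2.
u-values: -2, -3, 3, 1, 8, -9; range = 8 − (-9) = 17.
v-values: 8, -1, -5, 7, 0, -1; range = 8 − (-5) = 13.
Area = (17 × 13) / 2 = 110.5.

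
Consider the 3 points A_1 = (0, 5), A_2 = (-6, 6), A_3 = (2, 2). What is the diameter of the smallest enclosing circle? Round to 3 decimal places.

Side lengths²: A_1A_2² = 37, A_1A_3² = 13, A_2A_3² = 80.
Since A_2A_3² = 80 ≥ 37 + 13 = 50, the angle opposite A_2A_3 is not acute, so the smallest enclosing circle has A_2A_3 as diameter.
Centre = midpoint of A_2A_3 = (-2, 4), r² = 80/4 = 20.
Diameter = 2r = 2√20 ≈ 8.944.

8.944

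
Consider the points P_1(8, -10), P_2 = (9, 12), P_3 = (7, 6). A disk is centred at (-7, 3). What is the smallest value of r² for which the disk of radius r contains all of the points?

The required radius is the distance from (-7, 3) to the farthest point.
Squared distances: 394, 337, 205.
Maximum is 394, attained at P_1.

394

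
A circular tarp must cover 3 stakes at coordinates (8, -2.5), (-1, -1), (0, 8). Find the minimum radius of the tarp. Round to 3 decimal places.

Call the three points A, B, C in the order given.
Side lengths²: AB² = 83.25, AC² = 174.25, BC² = 82.
Since AC² = 174.25 ≥ 83.25 + 82 = 165.25, the angle opposite AC is not acute, so the smallest enclosing circle has AC as diameter.
Centre = midpoint of AC = (4, 2.75), r² = 174.25/4 = 43.5625.
r = √(43.5625) ≈ 6.600.

6.600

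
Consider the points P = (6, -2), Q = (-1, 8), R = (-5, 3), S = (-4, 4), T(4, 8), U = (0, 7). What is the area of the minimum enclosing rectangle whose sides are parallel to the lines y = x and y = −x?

In coordinates u = x + y, v = x − y the rectangle is axis-aligned; the map (x,y)→(u,v) scales areas by 2.
u-values: 4, 7, -2, 0, 12, 7; range = 12 − (-2) = 14.
v-values: 8, -9, -8, -8, -4, -7; range = 8 − (-9) = 17.
Area = (14 × 17) / 2 = 119.

119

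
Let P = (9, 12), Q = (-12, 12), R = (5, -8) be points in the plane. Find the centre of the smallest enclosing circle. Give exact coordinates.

Side lengths²: PQ² = 441, PR² = 416, QR² = 689.
Since QR² = 689 < 441 + 416 = 857, the triangle is acute, so the smallest enclosing circle is the circumcircle.
Circumcentre = (-1.5, 3.7), r² = 179.14.
Centre = (-1.5, 3.7).

(-1.5, 3.7)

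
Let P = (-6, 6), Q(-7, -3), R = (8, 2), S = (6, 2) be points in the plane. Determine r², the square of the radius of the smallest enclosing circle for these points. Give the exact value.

10865/169

The minimum enclosing circle of a finite set is fixed by two of the points (as a diameter) or three (as a circumcircle).
The minimum enclosing circle is determined by three boundary points: P, Q, R.
Their circumcentre is (1/13, 10/13) with r² = 10865/169.
The farthest remaining point S is at distance² 6185/169 ≤ 10865/169.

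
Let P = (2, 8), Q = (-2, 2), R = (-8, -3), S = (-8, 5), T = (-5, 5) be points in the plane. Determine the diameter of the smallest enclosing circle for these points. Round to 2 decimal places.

14.87

The minimum enclosing circle of a finite set is fixed by two of the points (as a diameter) or three (as a circumcircle).
The farthest pair is P–R with squared distance 221. The circle on this segment as diameter has centre (-3, 2.5) and r² = 221/4 = 55.25.
Check Q: distance² to centre = 1.25 ≤ 55.25, so it lies inside.
All remaining points lie in this disk, and no smaller disk contains both endpoints, so this is the minimum enclosing circle.
Diameter = 2r = 2√(55.25) ≈ 14.87.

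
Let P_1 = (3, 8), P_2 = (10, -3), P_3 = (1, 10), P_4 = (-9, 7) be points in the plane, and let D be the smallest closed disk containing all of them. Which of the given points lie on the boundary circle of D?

P_2, P_4

The farthest pair is P_2–P_4 with squared distance 461. The circle on this segment as diameter has centre (0.5, 2) and r² = 461/4 = 115.25.
Check P_1: distance² to centre = 42.25 ≤ 115.25, so it lies inside.
All remaining points lie in this disk, and no smaller disk contains both endpoints, so this is the minimum enclosing circle.
The points at distance exactly r from the centre are P_2, P_4 — 2 points.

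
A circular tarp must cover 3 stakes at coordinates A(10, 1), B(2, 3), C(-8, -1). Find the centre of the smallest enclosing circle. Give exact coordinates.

Side lengths²: AB² = 68, AC² = 328, BC² = 116.
Since AC² = 328 ≥ 116 + 68 = 184, the angle opposite AC is not acute, so the smallest enclosing circle has AC as diameter.
Centre = midpoint of AC = (1, 0), r² = 328/4 = 82.
Centre = (1, 0).

(1, 0)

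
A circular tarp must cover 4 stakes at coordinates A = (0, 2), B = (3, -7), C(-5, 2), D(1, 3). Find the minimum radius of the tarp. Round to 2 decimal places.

The farthest pair is B–C with squared distance 145. The circle on this segment as diameter has centre (-1, -2.5) and r² = 145/4 = 36.25.
Check A: distance² to centre = 21.25 ≤ 36.25, so it lies inside.
All remaining points lie in this disk, and no smaller disk contains both endpoints, so this is the minimum enclosing circle.
r = √(36.25) ≈ 6.02.

6.02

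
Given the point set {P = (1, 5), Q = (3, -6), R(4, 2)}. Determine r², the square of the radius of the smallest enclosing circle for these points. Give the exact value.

31.25

Side lengths²: PQ² = 125, PR² = 18, QR² = 65.
Since PQ² = 125 ≥ 65 + 18 = 83, the angle opposite PQ is not acute, so the smallest enclosing circle has PQ as diameter.
Centre = midpoint of PQ = (2, -0.5), r² = 125/4 = 31.25.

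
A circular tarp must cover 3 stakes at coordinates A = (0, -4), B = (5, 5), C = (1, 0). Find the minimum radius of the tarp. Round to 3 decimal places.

Side lengths²: AB² = 106, AC² = 17, BC² = 41.
Since AB² = 106 ≥ 41 + 17 = 58, the angle opposite AB is not acute, so the smallest enclosing circle has AB as diameter.
Centre = midpoint of AB = (2.5, 0.5), r² = 106/4 = 26.5.
r = √(26.5) ≈ 5.148.

5.148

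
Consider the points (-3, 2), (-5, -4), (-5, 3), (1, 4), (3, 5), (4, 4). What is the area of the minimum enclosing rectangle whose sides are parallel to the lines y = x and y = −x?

In coordinates u = x + y, v = x − y the rectangle is axis-aligned; the map (x,y)→(u,v) scales areas by 2.
u-values: -1, -9, -2, 5, 8, 8; range = 8 − (-9) = 17.
v-values: -5, -1, -8, -3, -2, 0; range = 0 − (-8) = 8.
Area = (17 × 8) / 2 = 68.

68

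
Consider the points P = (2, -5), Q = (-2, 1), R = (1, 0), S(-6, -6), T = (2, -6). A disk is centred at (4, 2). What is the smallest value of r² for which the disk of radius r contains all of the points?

The required radius is the distance from (4, 2) to the farthest point.
Squared distances: 53, 37, 13, 164, 68.
Maximum is 164, attained at S.

164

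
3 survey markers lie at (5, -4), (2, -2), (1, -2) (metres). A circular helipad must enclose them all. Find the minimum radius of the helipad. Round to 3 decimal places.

2.236

Call the three points A, B, C in the order given.
Side lengths²: AB² = 13, AC² = 20, BC² = 1.
Since AC² = 20 ≥ 13 + 1 = 14, the angle opposite AC is not acute, so the smallest enclosing circle has AC as diameter.
Centre = midpoint of AC = (3, -3), r² = 20/4 = 5.
r = √5 ≈ 2.236.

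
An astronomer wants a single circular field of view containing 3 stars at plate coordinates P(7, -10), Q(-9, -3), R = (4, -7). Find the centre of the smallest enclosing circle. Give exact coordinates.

Side lengths²: PQ² = 305, PR² = 18, QR² = 185.
Since PQ² = 305 ≥ 185 + 18 = 203, the angle opposite PQ is not acute, so the smallest enclosing circle has PQ as diameter.
Centre = midpoint of PQ = (-1, -6.5), r² = 305/4 = 76.25.
Centre = (-1, -6.5).

(-1, -6.5)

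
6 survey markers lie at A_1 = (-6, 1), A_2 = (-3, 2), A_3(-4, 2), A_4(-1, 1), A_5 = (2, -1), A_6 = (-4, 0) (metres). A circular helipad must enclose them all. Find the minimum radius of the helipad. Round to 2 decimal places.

4.12

The farthest pair is A_1–A_5 with squared distance 68. The circle on this segment as diameter has centre (-2, 0) and r² = 68/4 = 17.
Check A_2: distance² to centre = 5 ≤ 17, so it lies inside.
All remaining points lie in this disk, and no smaller disk contains both endpoints, so this is the minimum enclosing circle.
r = √17 ≈ 4.12.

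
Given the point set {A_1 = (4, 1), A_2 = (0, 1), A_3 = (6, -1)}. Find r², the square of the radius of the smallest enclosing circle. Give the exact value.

Side lengths²: A_1A_2² = 16, A_1A_3² = 8, A_2A_3² = 40.
Since A_2A_3² = 40 ≥ 16 + 8 = 24, the angle opposite A_2A_3 is not acute, so the smallest enclosing circle has A_2A_3 as diameter.
Centre = midpoint of A_2A_3 = (3, 0), r² = 40/4 = 10.

10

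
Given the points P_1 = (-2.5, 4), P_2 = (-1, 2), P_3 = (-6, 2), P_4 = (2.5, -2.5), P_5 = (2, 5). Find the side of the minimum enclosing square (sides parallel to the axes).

The bounding box has width 8.5 and height 7.5.
An axis-aligned square enclosing the set must have side ≥ max(width, height).
So the minimum side is max(8.5, 7.5) = 8.5.

8.5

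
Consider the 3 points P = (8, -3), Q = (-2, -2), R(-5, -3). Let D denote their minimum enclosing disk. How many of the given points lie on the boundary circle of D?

Side lengths²: PQ² = 101, PR² = 169, QR² = 10.
Since PR² = 169 ≥ 101 + 10 = 111, the angle opposite PR is not acute, so the smallest enclosing circle has PR as diameter.
Centre = midpoint of PR = (1.5, -3), r² = 169/4 = 42.25.
The points at distance exactly r from the centre are P, R — 2 points.

2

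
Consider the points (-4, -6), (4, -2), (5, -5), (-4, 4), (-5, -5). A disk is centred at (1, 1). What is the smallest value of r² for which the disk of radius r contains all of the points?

74

The required radius is the distance from (1, 1) to the farthest point.
Squared distances: 74, 18, 52, 34, 72.
Maximum is 74, attained at (-4, -6).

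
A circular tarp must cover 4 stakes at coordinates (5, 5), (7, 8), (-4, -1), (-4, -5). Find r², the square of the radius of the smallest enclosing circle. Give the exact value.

72.5

The minimum enclosing circle of a finite set is fixed by two of the points (as a diameter) or three (as a circumcircle).
The farthest pair is (7, 8)–(-4, -5) with squared distance 290. The circle on this segment as diameter has centre (1.5, 1.5) and r² = 290/4 = 72.5.
Check (5, 5): distance² to centre = 24.5 ≤ 72.5, so it lies inside.
All remaining points lie in this disk, and no smaller disk contains both endpoints, so this is the minimum enclosing circle.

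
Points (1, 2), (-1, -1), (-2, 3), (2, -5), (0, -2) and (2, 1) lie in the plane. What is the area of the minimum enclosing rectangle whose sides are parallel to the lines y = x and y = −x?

In coordinates u = x + y, v = x − y the rectangle is axis-aligned; the map (x,y)→(u,v) scales areas by 2.
u-values: 3, -2, 1, -3, -2, 3; range = 3 − (-3) = 6.
v-values: -1, 0, -5, 7, 2, 1; range = 7 − (-5) = 12.
Area = (6 × 12) / 2 = 36.

36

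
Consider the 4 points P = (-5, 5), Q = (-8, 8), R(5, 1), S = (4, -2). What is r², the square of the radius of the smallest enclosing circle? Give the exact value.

61

The minimum enclosing circle of a finite set is fixed by two of the points (as a diameter) or three (as a circumcircle).
The farthest pair is Q–S with squared distance 244. The circle on this segment as diameter has centre (-2, 3) and r² = 244/4 = 61.
Check P: distance² to centre = 13 ≤ 61, so it lies inside.
All remaining points lie in this disk, and no smaller disk contains both endpoints, so this is the minimum enclosing circle.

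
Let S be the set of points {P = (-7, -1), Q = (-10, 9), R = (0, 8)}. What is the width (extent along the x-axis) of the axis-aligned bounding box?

max x = 0, min x = -10, so width = 10.

10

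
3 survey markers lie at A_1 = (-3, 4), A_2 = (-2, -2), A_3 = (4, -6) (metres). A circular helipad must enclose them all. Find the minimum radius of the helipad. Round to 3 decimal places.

6.103

Side lengths²: A_1A_2² = 37, A_1A_3² = 149, A_2A_3² = 52.
Since A_1A_3² = 149 ≥ 52 + 37 = 89, the angle opposite A_1A_3 is not acute, so the smallest enclosing circle has A_1A_3 as diameter.
Centre = midpoint of A_1A_3 = (0.5, -1), r² = 149/4 = 37.25.
r = √(37.25) ≈ 6.103.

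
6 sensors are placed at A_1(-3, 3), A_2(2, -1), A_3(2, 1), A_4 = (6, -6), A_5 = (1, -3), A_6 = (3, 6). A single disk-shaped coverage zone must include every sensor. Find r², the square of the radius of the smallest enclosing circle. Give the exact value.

A smallest enclosing disk is always determined by at most three of the input points on its boundary.
The minimum enclosing circle is determined by three boundary points: A_1, A_4, A_6.
Their circumcentre is (2.5, -0.5) with r² = 42.5.
The farthest remaining point A_5 is at distance² 8.5 ≤ 42.5.

42.5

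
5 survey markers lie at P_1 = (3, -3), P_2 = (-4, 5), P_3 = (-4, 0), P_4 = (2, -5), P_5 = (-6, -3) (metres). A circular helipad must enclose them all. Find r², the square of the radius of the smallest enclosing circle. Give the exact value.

The farthest pair is P_2–P_4 with squared distance 136. The circle on this segment as diameter has centre (-1, 0) and r² = 136/4 = 34.
Check P_1: distance² to centre = 25 ≤ 34, so it lies inside.
All remaining points lie in this disk, and no smaller disk contains both endpoints, so this is the minimum enclosing circle.

34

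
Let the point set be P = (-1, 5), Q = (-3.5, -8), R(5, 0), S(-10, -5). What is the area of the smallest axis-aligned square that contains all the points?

225

The bounding box has width 15 and height 13.
An axis-aligned square enclosing the set must have side ≥ max(width, height).
So the minimum side is max(15, 13) = 15.
Area = 15² = 225.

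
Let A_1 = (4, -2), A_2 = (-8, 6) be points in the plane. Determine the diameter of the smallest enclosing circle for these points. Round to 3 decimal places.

14.422

The smallest circle enclosing two points has them as diameter endpoints.
Centre = midpoint = (-2, 2); r² = |A_1A_2|²/4 = 208/4 = 52.
Diameter = 2r = 2√52 ≈ 14.422.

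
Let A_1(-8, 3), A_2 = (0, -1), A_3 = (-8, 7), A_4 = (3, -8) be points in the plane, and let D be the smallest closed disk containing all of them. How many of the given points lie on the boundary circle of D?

A smallest enclosing disk is always determined by at most three of the input points on its boundary.
The farthest pair is A_3–A_4 with squared distance 346. The circle on this segment as diameter has centre (-2.5, -0.5) and r² = 346/4 = 86.5.
Check A_1: distance² to centre = 42.5 ≤ 86.5, so it lies inside.
All remaining points lie in this disk, and no smaller disk contains both endpoints, so this is the minimum enclosing circle.
The points at distance exactly r from the centre are A_3, A_4 — 2 points.

2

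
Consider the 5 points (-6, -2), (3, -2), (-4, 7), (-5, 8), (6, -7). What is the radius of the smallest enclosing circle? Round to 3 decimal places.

The minimum enclosing circle of a finite set is fixed by two of the points (as a diameter) or three (as a circumcircle).
The farthest pair is (-5, 8)–(6, -7) with squared distance 346. The circle on this segment as diameter has centre (0.5, 0.5) and r² = 346/4 = 86.5.
Check (-6, -2): distance² to centre = 48.5 ≤ 86.5, so it lies inside.
All remaining points lie in this disk, and no smaller disk contains both endpoints, so this is the minimum enclosing circle.
r = √(86.5) ≈ 9.301.

9.301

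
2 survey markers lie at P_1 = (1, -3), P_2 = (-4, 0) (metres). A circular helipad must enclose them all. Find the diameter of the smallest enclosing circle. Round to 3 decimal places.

The smallest circle enclosing two points has them as diameter endpoints.
Centre = midpoint = (-1.5, -1.5); r² = |P_1P_2|²/4 = 34/4 = 8.5.
Diameter = 2r = 2√(8.5) ≈ 5.831.

5.831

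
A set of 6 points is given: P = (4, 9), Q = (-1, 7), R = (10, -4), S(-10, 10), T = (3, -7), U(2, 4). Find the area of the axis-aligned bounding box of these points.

340

x ranges over [-10, 10], width 20.
y ranges over [-7, 10], height 17.
Area = 20 × 17 = 340.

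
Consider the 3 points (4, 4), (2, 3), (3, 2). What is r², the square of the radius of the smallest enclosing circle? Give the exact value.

25/18

Call the three points A, B, C in the order given.
Side lengths²: AB² = 5, AC² = 5, BC² = 2.
Since AC² = 5 < 5 + 2 = 7, the triangle is acute, so the smallest enclosing circle is the circumcircle.
Circumcentre = (19/6, 19/6), r² = 25/18.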